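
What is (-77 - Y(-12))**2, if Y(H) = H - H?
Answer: 5929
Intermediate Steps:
Y(H) = 0
(-77 - Y(-12))**2 = (-77 - 1*0)**2 = (-77 + 0)**2 = (-77)**2 = 5929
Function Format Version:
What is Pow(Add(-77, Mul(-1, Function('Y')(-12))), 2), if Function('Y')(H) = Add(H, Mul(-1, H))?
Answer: 5929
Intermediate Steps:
Function('Y')(H) = 0
Pow(Add(-77, Mul(-1, Function('Y')(-12))), 2) = Pow(Add(-77, Mul(-1, 0)), 2) = Pow(Add(-77, 0), 2) = Pow(-77, 2) = 5929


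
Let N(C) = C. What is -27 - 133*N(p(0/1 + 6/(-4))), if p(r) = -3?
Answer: 372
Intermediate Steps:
-27 - 133*N(p(0/1 + 6/(-4))) = -27 - 133*(-3) = -27 + 399 = 372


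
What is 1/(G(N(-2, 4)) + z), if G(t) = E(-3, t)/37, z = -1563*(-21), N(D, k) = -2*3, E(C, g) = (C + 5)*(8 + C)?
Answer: 37/1214461 ≈ 3.0466e-5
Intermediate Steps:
E(C, g) = (5 + C)*(8 + C)
N(D, k) = -6
z = 32823
G(t) = 10/37 (G(t) = (40 + (-3)**2 + 13*(-3))/37 = (40 + 9 - 39)*(1/37) = 10*(1/37) = 10/37)
1/(G(N(-2, 4)) + z) = 1/(10/37 + 32823) = 1/(1214461/37) = 37/1214461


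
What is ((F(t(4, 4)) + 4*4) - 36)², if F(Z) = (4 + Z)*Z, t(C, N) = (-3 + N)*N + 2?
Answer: 1600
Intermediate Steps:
t(C, N) = 2 + N*(-3 + N) (t(C, N) = N*(-3 + N) + 2 = 2 + N*(-3 + N))
F(Z) = Z*(4 + Z)
((F(t(4, 4)) + 4*4) - 36)² = (((2 + 4² - 3*4)*(4 + (2 + 4² - 3*4)) + 4*4) - 36)² = (((2 + 16 - 12)*(4 + (2 + 16 - 12)) + 16) - 36)² = ((6*(4 + 6) + 16) - 36)² = ((6*10 + 16) - 36)² = ((60 + 16) - 36)² = (76 - 36)² = 40² = 1600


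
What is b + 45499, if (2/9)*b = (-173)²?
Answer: 360359/2 ≈ 1.8018e+5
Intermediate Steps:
b = 269361/2 (b = (9/2)*(-173)² = (9/2)*29929 = 269361/2 ≈ 1.3468e+5)
b + 45499 = 269361/2 + 45499 = 360359/2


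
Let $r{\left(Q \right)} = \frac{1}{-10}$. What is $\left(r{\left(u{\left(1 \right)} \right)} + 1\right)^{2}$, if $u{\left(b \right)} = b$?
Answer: $\frac{81}{100} \approx 0.81$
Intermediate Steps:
$r{\left(Q \right)} = - \frac{1}{10}$
$\left(r{\left(u{\left(1 \right)} \right)} + 1\right)^{2} = \left(- \frac{1}{10} + 1\right)^{2} = \left(\frac{9}{10}\right)^{2} = \frac{81}{100}$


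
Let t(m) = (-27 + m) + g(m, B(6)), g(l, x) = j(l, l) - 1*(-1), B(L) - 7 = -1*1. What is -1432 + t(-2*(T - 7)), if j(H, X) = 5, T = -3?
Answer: -1433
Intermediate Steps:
B(L) = 6 (B(L) = 7 - 1*1 = 7 - 1 = 6)
g(l, x) = 6 (g(l, x) = 5 - 1*(-1) = 5 + 1 = 6)
t(m) = -21 + m (t(m) = (-27 + m) + 6 = -21 + m)
-1432 + t(-2*(T - 7)) = -1432 + (-21 - 2*(-3 - 7)) = -1432 + (-21 - 2*(-10)) = -1432 + (-21 + 20) = -1432 - 1 = -1433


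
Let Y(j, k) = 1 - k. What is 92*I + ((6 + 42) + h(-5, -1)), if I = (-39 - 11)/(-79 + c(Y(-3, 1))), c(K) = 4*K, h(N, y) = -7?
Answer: 7839/79 ≈ 99.228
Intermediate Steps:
I = 50/79 (I = (-39 - 11)/(-79 + 4*(1 - 1*1)) = -50/(-79 + 4*(1 - 1)) = -50/(-79 + 4*0) = -50/(-79 + 0) = -50/(-79) = -50*(-1/79) = 50/79 ≈ 0.63291)
92*I + ((6 + 42) + h(-5, -1)) = 92*(50/79) + ((6 + 42) - 7) = 4600/79 + (48 - 7) = 4600/79 + 41 = 7839/79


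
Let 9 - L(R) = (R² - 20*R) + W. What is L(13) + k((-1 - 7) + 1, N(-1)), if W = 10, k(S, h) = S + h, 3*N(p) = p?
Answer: 248/3 ≈ 82.667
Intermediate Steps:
N(p) = p/3
L(R) = -1 - R² + 20*R (L(R) = 9 - ((R² - 20*R) + 10) = 9 - (10 + R² - 20*R) = 9 + (-10 - R² + 20*R) = -1 - R² + 20*R)
L(13) + k((-1 - 7) + 1, N(-1)) = (-1 - 1*13² + 20*13) + (((-1 - 7) + 1) + (⅓)*(-1)) = (-1 - 1*169 + 260) + ((-8 + 1) - ⅓) = (-1 - 169 + 260) + (-7 - ⅓) = 90 - 22/3 = 248/3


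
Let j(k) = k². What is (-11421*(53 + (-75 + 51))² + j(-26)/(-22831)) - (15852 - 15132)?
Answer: -219309586687/22831 ≈ -9.6058e+6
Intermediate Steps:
(-11421*(53 + (-75 + 51))² + j(-26)/(-22831)) - (15852 - 15132) = (-11421*(53 + (-75 + 51))² + (-26)²/(-22831)) - (15852 - 15132) = (-11421*(53 - 24)² + 676*(-1/22831)) - 1*720 = (-11421/((1/29)²) - 676/22831) - 720 = (-11421/1/841 - 676/22831) - 720 = (-11421*841 - 676/22831) - 720 = (-9605061 - 676/22831) - 720 = -219293148367/22831 - 720 = -219309586687/22831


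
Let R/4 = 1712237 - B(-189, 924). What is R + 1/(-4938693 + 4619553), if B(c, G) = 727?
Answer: 2184845205599/319140 ≈ 6.8460e+6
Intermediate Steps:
R = 6846040 (R = 4*(1712237 - 1*727) = 4*(1712237 - 727) = 4*1711510 = 6846040)
R + 1/(-4938693 + 4619553) = 6846040 + 1/(-4938693 + 4619553) = 6846040 + 1/(-319140) = 6846040 - 1/319140 = 2184845205599/319140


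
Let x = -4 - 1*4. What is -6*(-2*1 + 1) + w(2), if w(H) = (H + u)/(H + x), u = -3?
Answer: 37/6 ≈ 6.1667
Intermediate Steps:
x = -8 (x = -4 - 4 = -8)
w(H) = (-3 + H)/(-8 + H) (w(H) = (H - 3)/(H - 8) = (-3 + H)/(-8 + H))
-6*(-2*1 + 1) + w(2) = -6*(-2*1 + 1) + (-3 + 2)/(-8 + 2) = -6*(-2 + 1) - 1/(-6) = -6*(-1) - ⅙*(-1) = 6 + ⅙ = 37/6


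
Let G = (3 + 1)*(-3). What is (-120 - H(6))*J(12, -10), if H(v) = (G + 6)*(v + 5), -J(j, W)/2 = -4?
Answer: -432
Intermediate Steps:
J(j, W) = 8 (J(j, W) = -2*(-4) = 8)
G = -12 (G = 4*(-3) = -12)
H(v) = -30 - 6*v (H(v) = (-12 + 6)*(v + 5) = -6*(5 + v) = -30 - 6*v)
(-120 - H(6))*J(12, -10) = (-120 - (-30 - 6*6))*8 = (-120 - (-30 - 36))*8 = (-120 - 1*(-66))*8 = (-120 + 66)*8 = -54*8 = -432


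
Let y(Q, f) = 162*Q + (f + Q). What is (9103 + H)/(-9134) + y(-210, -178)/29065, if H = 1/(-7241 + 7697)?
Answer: -263960812417/121058747760 ≈ -2.1804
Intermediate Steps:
y(Q, f) = f + 163*Q (y(Q, f) = 162*Q + (Q + f) = f + 163*Q)
H = 1/456 ≈ 0.0021930
(9103 + H)/(-9134) + y(-210, -178)/29065 = (9103 + 1/456)/(-9134) + (-178 + 163*(-210))/29065 = (4150969/456)*(-1/9134) + (-178 - 34230)*(1/29065) = -4150969/4165104 - 34408*1/29065 = -4150969/4165104 - 34408/29065 = -263960812417/121058747760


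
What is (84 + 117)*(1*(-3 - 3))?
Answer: -1206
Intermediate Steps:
(84 + 117)*(1*(-3 - 3)) = 201*(1*(-6)) = 201*(-6) = -1206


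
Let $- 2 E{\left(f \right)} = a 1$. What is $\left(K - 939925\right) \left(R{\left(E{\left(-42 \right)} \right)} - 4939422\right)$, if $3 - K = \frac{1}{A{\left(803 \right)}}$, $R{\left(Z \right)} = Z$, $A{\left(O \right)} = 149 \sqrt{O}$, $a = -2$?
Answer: $4642670465162 + \frac{4939421 \sqrt{803}}{119647} \approx 4.6427 \cdot 10^{12}$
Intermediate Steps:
$E{\left(f \right)} = 1$ ($E{\left(f \right)} = - \frac{\left(-2\right) 1}{2} = \left(- \frac{1}{2}\right) \left(-2\right) = 1$)
$K = 3 - \frac{\sqrt{803}}{119647}$ ($K = 3 - \frac{1}{149 \sqrt{803}} = 3 - \frac{\sqrt{803}}{119647} \approx 2.9998$)
$\left(K - 939925\right) \left(R{\left(E{\left(-42 \right)} \right)} - 4939422\right) = \left(\left(3 - \frac{\sqrt{803}}{119647}\right) - 939925\right) \left(1 - 4939422\right) = \left(-939922 - \frac{\sqrt{803}}{119647}\right) \left(-4939421\right) = 4642670465162 + \frac{4939421 \sqrt{803}}{119647}$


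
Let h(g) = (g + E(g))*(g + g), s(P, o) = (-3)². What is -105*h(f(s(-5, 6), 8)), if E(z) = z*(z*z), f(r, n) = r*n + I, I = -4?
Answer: -4491060000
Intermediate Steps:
s(P, o) = 9
f(r, n) = -4 + n*r (f(r, n) = r*n - 4 = n*r - 4 = -4 + n*r)
E(z) = z³ (E(z) = z*z² = z³)
h(g) = 2*g*(g + g³) (h(g) = (g + g³)*(g + g) = (g + g³)*(2*g) = 2*g*(g + g³))
-105*h(f(s(-5, 6), 8)) = -210*(-4 + 8*9)²*(1 + (-4 + 8*9)²) = -210*(-4 + 72)²*(1 + (-4 + 72)²) = -210*68²*(1 + 68²) = -210*4624*(1 + 4624) = -210*4624*4625 = -105*42772000 = -4491060000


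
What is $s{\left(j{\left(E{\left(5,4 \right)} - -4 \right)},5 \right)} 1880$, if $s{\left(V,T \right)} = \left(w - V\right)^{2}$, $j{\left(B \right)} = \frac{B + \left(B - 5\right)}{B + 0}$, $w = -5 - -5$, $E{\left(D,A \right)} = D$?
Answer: $\frac{317720}{81} \approx 3922.5$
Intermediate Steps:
$w = 0$ ($w = -5 + 5 = 0$)
$j{\left(B \right)} = \frac{-5 + 2 B}{B}$ ($j{\left(B \right)} = \frac{B + \left(B - 5\right)}{B} = \frac{B + \left(-5 + B\right)}{B} = \frac{-5 + 2 B}{B}$)
$s{\left(V,T \right)} = V^{2}$ ($s{\left(V,T \right)} = \left(0 - V\right)^{2} = \left(- V\right)^{2} = V^{2}$)
$s{\left(j{\left(E{\left(5,4 \right)} - -4 \right)},5 \right)} 1880 = \left(2 - \frac{5}{5 - -4}\right)^{2} \cdot 1880 = \left(2 - \frac{5}{5 + 4}\right)^{2} \cdot 1880 = \left(2 - \frac{5}{9}\right)^{2} \cdot 1880 = \left(\frac{13}{9}\right)^{2} \cdot 1880 = \frac{169}{81} \cdot 1880 = \frac{317720}{81}$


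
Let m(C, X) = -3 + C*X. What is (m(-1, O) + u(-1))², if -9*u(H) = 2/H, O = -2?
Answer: 49/81 ≈ 0.60494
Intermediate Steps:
u(H) = -2/(9*H)
(m(-1, O) + u(-1))² = ((-3 - 1*(-2)) - 2/9/(-1))² = ((-3 + 2) - 2/9*(-1))² = (-1 + 2/9)² = (-7/9)² = 49/81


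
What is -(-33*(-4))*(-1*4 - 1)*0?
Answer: 0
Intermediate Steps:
-(-33*(-4))*(-1*4 - 1)*0 = -132*(-4 - 1)*0 = -132*(-5*0) = -132*0 = -1*0 = 0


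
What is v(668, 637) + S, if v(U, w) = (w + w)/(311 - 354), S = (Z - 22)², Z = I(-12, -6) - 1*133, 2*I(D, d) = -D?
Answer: 953369/43 ≈ 22171.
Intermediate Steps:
I(D, d) = -D/2 (I(D, d) = (-D)/2 = -D/2)
Z = -127 (Z = -½*(-12) - 1*133 = 6 - 133 = -127)
S = 22201 (S = (-127 - 22)² = (-149)² = 22201)
v(U, w) = -2*w/43 (v(U, w) = (2*w)/(-43) = (2*w)*(-1/43) = -2*w/43)
v(668, 637) + S = -2/43*637 + 22201 = -1274/43 + 22201 = 953369/43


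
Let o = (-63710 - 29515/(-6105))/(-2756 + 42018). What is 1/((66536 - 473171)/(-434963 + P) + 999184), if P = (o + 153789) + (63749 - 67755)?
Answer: 13671293856367/13660157574215619298 ≈ 1.0008e-6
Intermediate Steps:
o = -77784007/47938902 (o = (-63710 - 29515*(-1/6105))/39262 = (-63710 + 5903/1221)*(1/39262) = -77784007/1221*1/39262 = -77784007/47938902 ≈ -1.6226)
P = 7180354774259/47938902 (P = (-77784007/47938902 + 153789) + (63749 - 67755) = 7372398015671/47938902 - 4006 = 7180354774259/47938902 ≈ 1.4978e+5)
1/((66536 - 473171)/(-434963 + P) + 999184) = 1/((66536 - 473171)/(-434963 + 7180354774259/47938902) + 999184) = 1/(-406635/(-13671293856367/47938902) + 999184) = 1/(-406635*(-47938902/13671293856367) + 999184) = 1/(19493635414770/13671293856367 + 999184) = 1/(13660157574215619298/13671293856367) = 13671293856367/13660157574215619298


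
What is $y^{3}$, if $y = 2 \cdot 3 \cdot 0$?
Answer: $0$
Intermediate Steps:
$y = 0$ ($y = 6 \cdot 0 = 0$)
$y^{3} = 0^{3} = 0$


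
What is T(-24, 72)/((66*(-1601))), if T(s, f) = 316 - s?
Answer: -170/52833 ≈ -0.0032177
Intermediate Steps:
T(-24, 72)/((66*(-1601))) = (316 - 1*(-24))/((66*(-1601))) = (316 + 24)/(-105666) = 340*(-1/105666) = -170/52833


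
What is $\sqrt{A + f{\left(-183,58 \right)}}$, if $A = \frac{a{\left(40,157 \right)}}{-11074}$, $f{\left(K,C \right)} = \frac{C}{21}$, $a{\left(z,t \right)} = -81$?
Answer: $\frac{\sqrt{62375322}}{4746} \approx 1.6641$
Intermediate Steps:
$f{\left(K,C \right)} = \frac{C}{21}$ ($f{\left(K,C \right)} = C \frac{1}{21} = \frac{C}{21}$)
$A = \frac{81}{11074}$ ($A = - \frac{81}{-11074} = \left(-81\right) \left(- \frac{1}{11074}\right) = \frac{81}{11074} \approx 0.0073144$)
$\sqrt{A + f{\left(-183,58 \right)}} = \sqrt{\frac{81}{11074} + \frac{1}{21} \cdot 58} = \sqrt{\frac{81}{11074} + \frac{58}{21}} = \sqrt{\frac{91999}{33222}} = \frac{\sqrt{62375322}}{4746}$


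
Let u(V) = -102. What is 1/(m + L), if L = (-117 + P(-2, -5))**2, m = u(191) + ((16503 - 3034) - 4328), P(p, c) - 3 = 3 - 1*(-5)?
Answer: 1/20275 ≈ 4.9322e-5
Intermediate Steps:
P(p, c) = 11 (P(p, c) = 3 + (3 - 1*(-5)) = 3 + (3 + 5) = 3 + 8 = 11)
m = 9039 (m = -102 + ((16503 - 3034) - 4328) = -102 + (13469 - 4328) = -102 + 9141 = 9039)
L = 11236 (L = (-117 + 11)**2 = (-106)**2 = 11236)
1/(m + L) = 1/(9039 + 11236) = 1/20275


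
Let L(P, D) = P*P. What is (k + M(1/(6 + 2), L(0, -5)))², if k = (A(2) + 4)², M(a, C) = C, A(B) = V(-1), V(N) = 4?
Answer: 4096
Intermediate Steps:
L(P, D) = P²
A(B) = 4
k = 64 (k = (4 + 4)² = 8² = 64)
(k + M(1/(6 + 2), L(0, -5)))² = (64 + 0²)² = (64 + 0)² = 64² = 4096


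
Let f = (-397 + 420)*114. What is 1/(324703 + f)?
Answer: 1/327325 ≈ 3.0551e-6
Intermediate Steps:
f = 2622 (f = 23*114 = 2622)
1/(324703 + f) = 1/(324703 + 2622) = 1/327325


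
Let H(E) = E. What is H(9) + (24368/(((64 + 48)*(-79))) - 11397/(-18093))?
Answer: 22931921/3335143 ≈ 6.8758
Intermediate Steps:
H(9) + (24368/(((64 + 48)*(-79))) - 11397/(-18093)) = 9 + (24368/(((64 + 48)*(-79))) - 11397/(-18093)) = 9 + (24368/((112*(-79))) - 11397*(-1/18093)) = 9 + (24368/(-8848) + 3799/6031) = 9 + (24368*(-1/8848) + 3799/6031) = 9 + (-1523/553 + 3799/6031) = 9 - 7084366/3335143 = 22931921/3335143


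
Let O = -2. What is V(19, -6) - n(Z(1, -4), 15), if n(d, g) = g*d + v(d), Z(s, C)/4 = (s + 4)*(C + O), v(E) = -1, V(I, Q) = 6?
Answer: 1807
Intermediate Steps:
Z(s, C) = 4*(-2 + C)*(4 + s) (Z(s, C) = 4*((s + 4)*(C - 2)) = 4*((4 + s)*(-2 + C)) = 4*((-2 + C)*(4 + s)) = 4*(-2 + C)*(4 + s))
n(d, g) = -1 + d*g (n(d, g) = g*d - 1 = d*g - 1 = -1 + d*g)
V(19, -6) - n(Z(1, -4), 15) = 6 - (-1 + (-32 - 8*1 + 16*(-4) + 4*(-4)*1)*15) = 6 - (-1 + (-32 - 8 - 64 - 16)*15) = 6 - (-1 - 120*15) = 6 - (-1 - 1800) = 6 - 1*(-1801) = 6 + 1801 = 1807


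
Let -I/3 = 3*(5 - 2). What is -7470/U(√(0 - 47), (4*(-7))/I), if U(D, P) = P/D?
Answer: -100845*I*√47/14 ≈ -49383.0*I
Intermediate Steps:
I = -27 (I = -9*(5 - 2) = -9*3 = -3*9 = -27)
-7470/U(√(0 - 47), (4*(-7))/I) = -7470*27*√(0 - 47)/28 = -7470*27*I*√47/28 = -100845*I*√47/14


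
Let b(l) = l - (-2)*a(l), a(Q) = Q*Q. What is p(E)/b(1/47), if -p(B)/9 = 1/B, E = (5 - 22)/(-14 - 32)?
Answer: -914526/833 ≈ -1097.9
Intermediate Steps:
a(Q) = Q**2
E = 17/46 (E = -17/(-46) = -17*(-1/46) = 17/46 ≈ 0.36957)
p(B) = -9/B
b(l) = l + 2*l**2 (b(l) = l - (-2)*l**2 = l + 2*l**2)
p(E)/b(1/47) = (-9/17/46)/(((1 + 2/47)/47)) = (-9*46/17)/(((1 + 2*(1/47))/47)) = -414*47/(1 + 2/47)/17 = -414/(17*((1/47)*(49/47))) = -414/(17*49/2209) = -414/17*2209/49 = -914526/833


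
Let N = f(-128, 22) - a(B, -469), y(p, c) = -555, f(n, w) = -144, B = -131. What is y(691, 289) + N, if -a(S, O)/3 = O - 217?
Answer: -2757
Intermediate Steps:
a(S, O) = 651 - 3*O (a(S, O) = -3*(O - 217) = -3*(-217 + O) = 651 - 3*O)
N = -2202 (N = -144 - (651 - 3*(-469)) = -144 - (651 + 1407) = -144 - 1*2058 = -144 - 2058 = -2202)
y(691, 289) + N = -555 - 2202 = -2757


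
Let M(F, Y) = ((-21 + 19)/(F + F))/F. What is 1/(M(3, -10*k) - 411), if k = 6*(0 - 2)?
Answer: -9/3700 ≈ -0.0024324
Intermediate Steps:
k = -12 (k = 6*(-2) = -12)
M(F, Y) = -1/F² (M(F, Y) = (-2*1/(2*F))/F = (-1/F)/F = -1/F²)
1/(M(3, -10*k) - 411) = 1/(-1/3² - 411) = 1/(-1*⅑ - 411) = 1/(-⅑ - 411) = 1/(-3700/9) = -9/3700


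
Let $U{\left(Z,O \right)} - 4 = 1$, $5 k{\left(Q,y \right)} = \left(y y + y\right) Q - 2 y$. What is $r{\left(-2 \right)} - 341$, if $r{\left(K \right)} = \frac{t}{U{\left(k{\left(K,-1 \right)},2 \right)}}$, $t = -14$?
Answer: $- \frac{1719}{5} \approx -343.8$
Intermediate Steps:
$k{\left(Q,y \right)} = - \frac{2 y}{5} + \frac{Q \left(y + y^{2}\right)}{5}$ ($k{\left(Q,y \right)} = \frac{\left(y y + y\right) Q - 2 y}{5} = \frac{\left(y^{2} + y\right) Q - 2 y}{5} = \frac{\left(y + y^{2}\right) Q - 2 y}{5} = \frac{Q \left(y + y^{2}\right) - 2 y}{5} = \frac{- 2 y + Q \left(y + y^{2}\right)}{5} = - \frac{2 y}{5} + \frac{Q \left(y + y^{2}\right)}{5}$)
$U{\left(Z,O \right)} = 5$ ($U{\left(Z,O \right)} = 4 + 1 = 5$)
$r{\left(K \right)} = - \frac{14}{5}$
$r{\left(-2 \right)} - 341 = - \frac{14}{5} - 341 = - \frac{1719}{5}$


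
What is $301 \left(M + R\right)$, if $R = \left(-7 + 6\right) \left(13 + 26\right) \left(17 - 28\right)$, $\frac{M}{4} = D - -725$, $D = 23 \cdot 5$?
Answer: $1140489$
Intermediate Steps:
$D = 115$
$M = 3360$ ($M = 4 \left(115 - -725\right) = 4 \left(115 + 725\right) = 4 \cdot 840 = 3360$)
$R = 429$ ($R = - 39 \left(-11\right) = \left(-1\right) \left(-429\right) = 429$)
$301 \left(M + R\right) = 301 \left(3360 + 429\right) = 301 \cdot 3789 = 1140489$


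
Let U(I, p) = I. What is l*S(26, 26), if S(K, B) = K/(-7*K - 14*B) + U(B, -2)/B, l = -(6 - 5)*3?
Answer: -20/7 ≈ -2.8571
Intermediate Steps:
l = -3 ≈ -3.0000
S(K, B) = 1 + K/(-14*B - 7*K) (S(K, B) = K/(-7*K - 14*B) + B/B = K/(-14*B - 7*K) + 1 = 1 + K/(-14*B - 7*K))
l*S(26, 26) = -6*(3*26 + 7*26)/(7*(26 + 2*26)) = -6*(78 + 182)/(7*(26 + 52)) = -6*260/(7*78) = -3*20/21 = -20/7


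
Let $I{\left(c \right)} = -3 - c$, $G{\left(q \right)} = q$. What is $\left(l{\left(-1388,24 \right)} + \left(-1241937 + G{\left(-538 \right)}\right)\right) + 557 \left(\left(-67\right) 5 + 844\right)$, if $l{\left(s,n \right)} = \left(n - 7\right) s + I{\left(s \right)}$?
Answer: $-981173$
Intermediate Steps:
$l{\left(s,n \right)} = -3 - s + s \left(-7 + n\right)$ ($l{\left(s,n \right)} = \left(n - 7\right) s - \left(3 + s\right) = \left(-7 + n\right) s - \left(3 + s\right) = s \left(-7 + n\right) - \left(3 + s\right) = -3 - s + s \left(-7 + n\right)$)
$\left(l{\left(-1388,24 \right)} + \left(-1241937 + G{\left(-538 \right)}\right)\right) + 557 \left(\left(-67\right) 5 + 844\right) = \left(\left(-3 - -11104 + 24 \left(-1388\right)\right) - 1242475\right) + 557 \left(\left(-67\right) 5 + 844\right) = \left(\left(-3 + 11104 - 33312\right) - 1242475\right) + 557 \left(-335 + 844\right) = \left(-22211 - 1242475\right) + 557 \cdot 509 = -1264686 + 283513 = -981173$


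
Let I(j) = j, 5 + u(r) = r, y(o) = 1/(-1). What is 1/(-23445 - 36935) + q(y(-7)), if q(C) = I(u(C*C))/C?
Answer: 241519/60380 ≈ 4.0000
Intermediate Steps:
y(o) = -1
u(r) = -5 + r
q(C) = (-5 + C²)/C (q(C) = (-5 + C*C)/C = (-5 + C²)/C)
1/(-23445 - 36935) + q(y(-7)) = 1/(-23445 - 36935) + (-1 - 5/(-1)) = 1/(-60380) + (-1 - 5*(-1)) = -1/60380 + (-1 + 5) = -1/60380 + 4 = 241519/60380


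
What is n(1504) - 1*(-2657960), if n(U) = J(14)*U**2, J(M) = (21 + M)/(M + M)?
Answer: 5485480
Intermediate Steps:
J(M) = (21 + M)/(2*M) (J(M) = (21 + M)/((2*M)) = (21 + M)*(1/(2*M)) = (21 + M)/(2*M))
n(U) = 5*U**2/4 (n(U) = ((1/2)*(21 + 14)/14)*U**2 = ((1/2)*(1/14)*35)*U**2 = 5*U**2/4)
n(1504) - 1*(-2657960) = (5/4)*1504**2 - 1*(-2657960) = (5/4)*2262016 + 2657960 = 2827520 + 2657960 = 5485480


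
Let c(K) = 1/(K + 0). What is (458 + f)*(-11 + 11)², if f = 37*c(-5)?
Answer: 0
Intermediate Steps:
c(K) = 1/K
f = -37/5 (f = 37/(-5) = 37*(-⅕) = -37/5 ≈ -7.4000)
(458 + f)*(-11 + 11)² = (458 - 37/5)*(-11 + 11)² = (2253/5)*0² = (2253/5)*0 = 0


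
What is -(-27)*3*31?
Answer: 2511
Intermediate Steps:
-(-27)*3*31 = -27*(-3)*31 = 81*31 = 2511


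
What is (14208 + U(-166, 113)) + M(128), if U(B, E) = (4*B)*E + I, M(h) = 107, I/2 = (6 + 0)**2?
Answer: -60645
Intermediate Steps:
I = 72 (I = 2*(6 + 0)**2 = 2*6**2 = 2*36 = 72)
U(B, E) = 72 + 4*B*E (U(B, E) = (4*B)*E + 72 = 4*B*E + 72 = 72 + 4*B*E)
(14208 + U(-166, 113)) + M(128) = (14208 + (72 + 4*(-166)*113)) + 107 = (14208 + (72 - 75032)) + 107 = (14208 - 74960) + 107 = -60752 + 107 = -60645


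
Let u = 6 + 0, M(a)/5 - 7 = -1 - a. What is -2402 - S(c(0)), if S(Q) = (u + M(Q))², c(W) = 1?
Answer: -3363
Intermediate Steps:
M(a) = 30 - 5*a (M(a) = 35 + 5*(-1 - a) = 35 + (-5 - 5*a) = 30 - 5*a)
u = 6
S(Q) = (36 - 5*Q)² (S(Q) = (6 + (30 - 5*Q))² = (36 - 5*Q)²)
-2402 - S(c(0)) = -2402 - (-36 + 5*1)² = -2402 - (-36 + 5)² = -2402 - 1*(-31)² = -2402 - 1*961 = -2402 - 961 = -3363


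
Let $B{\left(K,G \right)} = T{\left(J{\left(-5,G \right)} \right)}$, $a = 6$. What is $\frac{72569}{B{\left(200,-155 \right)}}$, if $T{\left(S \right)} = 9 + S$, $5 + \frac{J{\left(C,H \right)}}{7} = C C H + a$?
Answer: $- \frac{72569}{27109} \approx -2.6769$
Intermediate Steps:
$J{\left(C,H \right)} = 7 + 7 H C^{2}$ ($J{\left(C,H \right)} = -35 + 7 \left(C C H + 6\right) = -35 + 7 \left(C^{2} H + 6\right) = -35 + 7 \left(H C^{2} + 6\right) = -35 + 7 \left(6 + H C^{2}\right) = -35 + \left(42 + 7 H C^{2}\right) = 7 + 7 H C^{2}$)
$B{\left(K,G \right)} = 16 + 175 G$ ($B{\left(K,G \right)} = 9 + \left(7 + 7 G \left(-5\right)^{2}\right) = 9 + \left(7 + 7 G 25\right) = 9 + \left(7 + 175 G\right) = 16 + 175 G$)
$\frac{72569}{B{\left(200,-155 \right)}} = \frac{72569}{16 + 175 \left(-155\right)} = \frac{72569}{16 - 27125} = \frac{72569}{-27109} = 72569 \left(- \frac{1}{27109}\right) = - \frac{72569}{27109}$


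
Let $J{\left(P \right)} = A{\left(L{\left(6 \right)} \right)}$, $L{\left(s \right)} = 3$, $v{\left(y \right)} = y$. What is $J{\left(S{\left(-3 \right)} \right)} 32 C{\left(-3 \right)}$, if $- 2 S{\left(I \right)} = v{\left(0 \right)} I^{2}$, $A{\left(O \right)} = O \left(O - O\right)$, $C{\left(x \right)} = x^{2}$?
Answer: $0$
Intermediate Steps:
$A{\left(O \right)} = 0$ ($A{\left(O \right)} = O 0 = 0$)
$S{\left(I \right)} = 0$ ($S{\left(I \right)} = - \frac{0 I^{2}}{2} = \left(- \frac{1}{2}\right) 0 = 0$)
$J{\left(P \right)} = 0$
$J{\left(S{\left(-3 \right)} \right)} 32 C{\left(-3 \right)} = 0 \cdot 32 \left(-3\right)^{2} = 0 \cdot 9 = 0$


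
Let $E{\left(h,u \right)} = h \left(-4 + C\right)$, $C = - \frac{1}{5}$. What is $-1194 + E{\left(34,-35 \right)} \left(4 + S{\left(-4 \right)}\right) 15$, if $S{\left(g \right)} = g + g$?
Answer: $7374$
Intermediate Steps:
$C = - \frac{1}{5}$ ($C = \left(-1\right) \frac{1}{5} = - \frac{1}{5} \approx -0.2$)
$S{\left(g \right)} = 2 g$
$E{\left(h,u \right)} = - \frac{21 h}{5}$ ($E{\left(h,u \right)} = h \left(-4 - \frac{1}{5}\right) = h \left(- \frac{21}{5}\right) = - \frac{21 h}{5}$)
$-1194 + E{\left(34,-35 \right)} \left(4 + S{\left(-4 \right)}\right) 15 = -1194 + \left(- \frac{21}{5}\right) 34 \left(4 + 2 \left(-4\right)\right) 15 = -1194 - \frac{714 \left(4 - 8\right) 15}{5} = -1194 - \frac{714 \left(\left(-4\right) 15\right)}{5} = -1194 - -8568 = -1194 + 8568 = 7374$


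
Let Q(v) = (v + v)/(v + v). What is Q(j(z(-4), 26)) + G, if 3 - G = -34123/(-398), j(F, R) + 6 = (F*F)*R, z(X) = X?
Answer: -32531/398 ≈ -81.736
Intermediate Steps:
j(F, R) = -6 + R*F² (j(F, R) = -6 + (F*F)*R = -6 + F²*R = -6 + R*F²)
G = -32929/398 (G = 3 - (-34123)/(-398) = 3 - (-34123)*(-1)/398 = 3 - 1*34123/398 = 3 - 34123/398 = -32929/398 ≈ -82.736)
Q(v) = 1 (Q(v) = (2*v)/((2*v)) = (2*v)*(1/(2*v)) = 1)
Q(j(z(-4), 26)) + G = 1 - 32929/398 = -32531/398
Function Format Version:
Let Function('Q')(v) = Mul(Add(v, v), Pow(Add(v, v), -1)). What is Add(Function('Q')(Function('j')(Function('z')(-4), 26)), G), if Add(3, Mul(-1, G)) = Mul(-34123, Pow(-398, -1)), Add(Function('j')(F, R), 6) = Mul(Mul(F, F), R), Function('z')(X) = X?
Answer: Rational(-32531, 398) ≈ -81.736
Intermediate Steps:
Function('j')(F, R) = Add(-6, Mul(R, Pow(F, 2))) (Function('j')(F, R) = Add(-6, Mul(Mul(F, F), R)) = Add(-6, Mul(Pow(F, 2), R)) = Add(-6, Mul(R, Pow(F, 2))))
G = Rational(-32929, 398) (G = Add(3, Mul(-1, Mul(-34123, Pow(-398, -1)))) = Add(3, Mul(-1, Mul(-34123, Rational(-1, 398)))) = Add(3, Mul(-1, Rational(34123, 398))) = Add(3, Rational(-34123, 398)) = Rational(-32929, 398) ≈ -82.736)
Function('Q')(v) = 1 (Function('Q')(v) = Mul(Mul(2, v), Pow(Mul(2, v), -1)) = Mul(Mul(2, v), Mul(Rational(1, 2), Pow(v, -1))) = 1)
Add(Function('Q')(Function('j')(Function('z')(-4), 26)), G) = Add(1, Rational(-32929, 398)) = Rational(-32531, 398)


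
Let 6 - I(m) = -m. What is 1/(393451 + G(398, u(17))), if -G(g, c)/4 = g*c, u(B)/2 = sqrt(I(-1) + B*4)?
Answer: 393451/154063625913 + 3184*sqrt(73)/154063625913 ≈ 2.7304e-6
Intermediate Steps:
I(m) = 6 + m (I(m) = 6 - (-1)*m = 6 + m)
u(B) = 2*sqrt(5 + 4*B) (u(B) = 2*sqrt((6 - 1) + B*4) = 2*sqrt(5 + 4*B))
G(g, c) = -4*c*g (G(g, c) = -4*g*c = -4*c*g)
1/(393451 + G(398, u(17))) = 1/(393451 - 4*2*sqrt(5 + 4*17)*398) = 1/(393451 - 4*2*sqrt(5 + 68)*398) = 1/(393451 - 4*2*sqrt(73)*398) = 1/(393451 - 3184*sqrt(73))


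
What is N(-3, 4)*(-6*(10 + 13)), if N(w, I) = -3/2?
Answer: 207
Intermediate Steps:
N(w, I) = -3/2 (N(w, I) = -3*½ = -3/2)
N(-3, 4)*(-6*(10 + 13)) = -(-9)*(10 + 13) = -(-9)*23 = -3/2*(-138) = 207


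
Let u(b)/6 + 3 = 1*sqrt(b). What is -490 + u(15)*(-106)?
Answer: 1418 - 636*sqrt(15) ≈ -1045.2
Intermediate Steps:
u(b) = -18 + 6*sqrt(b) (u(b) = -18 + 6*(1*sqrt(b)) = -18 + 6*sqrt(b))
-490 + u(15)*(-106) = -490 + (-18 + 6*sqrt(15))*(-106) = -490 + (1908 - 636*sqrt(15)) = 1418 - 636*sqrt(15)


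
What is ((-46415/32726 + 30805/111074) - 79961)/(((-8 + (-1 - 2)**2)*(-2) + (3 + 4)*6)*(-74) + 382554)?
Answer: -72665749998511/344956780496014 ≈ -0.21065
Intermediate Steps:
((-46415/32726 + 30805/111074) - 79961)/(((-8 + (-1 - 2)**2)*(-2) + (3 + 4)*6)*(-74) + 382554) = ((-46415*1/32726 + 30805*(1/111074)) - 79961)/(((-8 + (-3)**2)*(-2) + 7*6)*(-74) + 382554) = ((-46415/32726 + 30805/111074) - 79961)/(((-8 + 9)*(-2) + 42)*(-74) + 382554) = (-1036843820/908751931 - 79961)/((1*(-2) + 42)*(-74) + 382554) = -72665749998511/(908751931*((-2 + 42)*(-74) + 382554)) = -72665749998511/(908751931*(40*(-74) + 382554)) = -72665749998511/(908751931*(-2960 + 382554)) = -72665749998511/908751931/379594 = -72665749998511/908751931*1/379594 = -72665749998511/344956780496014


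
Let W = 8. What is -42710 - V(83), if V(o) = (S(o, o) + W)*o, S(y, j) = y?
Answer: -50263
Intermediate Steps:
V(o) = o*(8 + o) (V(o) = (o + 8)*o = (8 + o)*o = o*(8 + o))
-42710 - V(83) = -42710 - 83*(8 + 83) = -42710 - 83*91 = -42710 - 1*7553 = -42710 - 7553 = -50263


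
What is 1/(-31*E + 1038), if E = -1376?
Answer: 1/43694 ≈ 2.2886e-5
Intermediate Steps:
1/(-31*E + 1038) = 1/(-31*(-1376) + 1038) = 1/(42656 + 1038) = 1/43694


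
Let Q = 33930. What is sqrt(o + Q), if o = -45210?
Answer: 4*I*sqrt(705) ≈ 106.21*I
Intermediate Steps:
sqrt(o + Q) = sqrt(-45210 + 33930) = sqrt(-11280) = 4*I*sqrt(705)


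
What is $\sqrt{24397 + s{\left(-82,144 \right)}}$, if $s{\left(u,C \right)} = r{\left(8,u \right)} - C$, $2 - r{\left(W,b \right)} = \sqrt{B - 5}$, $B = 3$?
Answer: $\sqrt{24255 - i \sqrt{2}} \approx 155.74 - 0.0045 i$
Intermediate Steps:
$r{\left(W,b \right)} = 2 - i \sqrt{2}$ ($r{\left(W,b \right)} = 2 - \sqrt{3 - 5} = 2 - \sqrt{-2} = 2 - i \sqrt{2}$)
$s{\left(u,C \right)} = 2 - C - i \sqrt{2}$ ($s{\left(u,C \right)} = \left(2 - i \sqrt{2}\right) - C = 2 - C - i \sqrt{2}$)
$\sqrt{24397 + s{\left(-82,144 \right)}} = \sqrt{24397 - \left(142 + i \sqrt{2}\right)} = \sqrt{24255 - i \sqrt{2}}$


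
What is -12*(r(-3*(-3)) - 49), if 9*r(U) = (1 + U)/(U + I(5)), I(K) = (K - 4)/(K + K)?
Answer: 160124/273 ≈ 586.54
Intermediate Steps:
I(K) = (-4 + K)/(2*K) (I(K) = (-4 + K)/((2*K)) = (-4 + K)*(1/(2*K)) = (-4 + K)/(2*K))
r(U) = (1 + U)/(9*(1/10 + U)) (r(U) = ((1 + U)/(U + (1/2)*(-4 + 5)/5))/9 = ((1 + U)/(U + (1/2)*(1/5)*1))/9 = ((1 + U)/(U + 1/10))/9 = ((1 + U)/(1/10 + U))/9 = (1 + U)/(9*(1/10 + U)))
-12*(r(-3*(-3)) - 49) = -12*(10*(1 - 3*(-3))/(9*(1 + 10*(-3*(-3)))) - 49) = -12*(10*(1 + 9)/(9*(1 + 10*9)) - 49) = -12*((10/9)*10/(1 + 90) - 49) = -12*((10/9)*10/91 - 49) = -12*((10/9)*(1/91)*10 - 49) = -12*(100/819 - 49) = -12*(-40031/819) = 160124/273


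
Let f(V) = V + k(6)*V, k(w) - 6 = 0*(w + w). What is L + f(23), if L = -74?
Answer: 87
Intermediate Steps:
k(w) = 6 (k(w) = 6 + 0*(w + w) = 6 + 0*(2*w) = 6 + 0 = 6)
f(V) = 7*V (f(V) = V + 6*V = 7*V)
L + f(23) = -74 + 7*23 = -74 + 161 = 87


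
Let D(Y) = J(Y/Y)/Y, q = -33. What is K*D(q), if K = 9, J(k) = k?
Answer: -3/11 ≈ -0.27273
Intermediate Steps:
D(Y) = 1/Y (D(Y) = (Y/Y)/Y = 1/Y)
K*D(q) = 9/(-33) = 9*(-1/33) = -3/11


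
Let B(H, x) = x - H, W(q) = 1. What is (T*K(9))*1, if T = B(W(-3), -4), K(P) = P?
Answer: -45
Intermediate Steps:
T = -5 (T = -4 - 1*1 = -4 - 1 = -5)
(T*K(9))*1 = -5*9*1 = -45*1 = -45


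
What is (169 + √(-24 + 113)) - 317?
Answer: -148 + √89 ≈ -138.57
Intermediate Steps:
(169 + √(-24 + 113)) - 317 = (169 + √89) - 317 = -148 + √89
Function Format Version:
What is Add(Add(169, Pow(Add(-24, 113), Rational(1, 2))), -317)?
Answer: Add(-148, Pow(89, Rational(1, 2))) ≈ -138.57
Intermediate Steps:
Add(Add(169, Pow(Add(-24, 113), Rational(1, 2))), -317) = Add(Add(169, Pow(89, Rational(1, 2))), -317) = Add(-148, Pow(89, Rational(1, 2)))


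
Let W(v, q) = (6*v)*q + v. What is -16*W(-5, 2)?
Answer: 1040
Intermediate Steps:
W(v, q) = v + 6*q*v (W(v, q) = 6*q*v + v = v + 6*q*v)
-16*W(-5, 2) = -(-80)*(1 + 6*2) = -(-80)*(1 + 12) = -(-80)*13 = -16*(-65) = 1040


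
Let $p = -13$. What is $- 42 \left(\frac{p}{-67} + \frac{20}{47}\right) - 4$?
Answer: $- \frac{94538}{3149} \approx -30.022$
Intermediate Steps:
$- 42 \left(\frac{p}{-67} + \frac{20}{47}\right) - 4 = - 42 \left(- \frac{13}{-67} + \frac{20}{47}\right) - 4 = - 42 \left(\left(-13\right) \left(- \frac{1}{67}\right) + 20 \cdot \frac{1}{47}\right) - 4 = - 42 \left(\frac{13}{67} + \frac{20}{47}\right) - 4 = \left(-42\right) \frac{1951}{3149} - 4 = - \frac{81942}{3149} - 4 = - \frac{94538}{3149}$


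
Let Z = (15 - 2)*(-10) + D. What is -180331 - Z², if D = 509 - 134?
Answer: -240356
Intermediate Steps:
D = 375
Z = 245 (Z = (15 - 2)*(-10) + 375 = 13*(-10) + 375 = -130 + 375 = 245)
-180331 - Z² = -180331 - 1*245² = -180331 - 1*60025 = -180331 - 60025 = -240356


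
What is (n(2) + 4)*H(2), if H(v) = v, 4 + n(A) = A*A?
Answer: 8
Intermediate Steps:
n(A) = -4 + A² (n(A) = -4 + A*A = -4 + A²)
(n(2) + 4)*H(2) = ((-4 + 2²) + 4)*2 = ((-4 + 4) + 4)*2 = (0 + 4)*2 = 4*2 = 8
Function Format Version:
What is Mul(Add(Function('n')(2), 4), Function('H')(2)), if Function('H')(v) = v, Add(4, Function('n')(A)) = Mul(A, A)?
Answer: 8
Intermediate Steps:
Function('n')(A) = Add(-4, Pow(A, 2)) (Function('n')(A) = Add(-4, Mul(A, A)) = Add(-4, Pow(A, 2)))
Mul(Add(Function('n')(2), 4), Function('H')(2)) = Mul(Add(Add(-4, Pow(2, 2)), 4), 2) = Mul(Add(Add(-4, 4), 4), 2) = Mul(Add(0, 4), 2) = Mul(4, 2) = 8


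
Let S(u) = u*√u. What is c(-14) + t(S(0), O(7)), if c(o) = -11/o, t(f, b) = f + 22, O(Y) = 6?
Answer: 319/14 ≈ 22.786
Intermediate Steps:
S(u) = u^(3/2)
t(f, b) = 22 + f
c(-14) + t(S(0), O(7)) = -11/(-14) + (22 + 0^(3/2)) = -11*(-1/14) + (22 + 0) = 11/14 + 22 = 319/14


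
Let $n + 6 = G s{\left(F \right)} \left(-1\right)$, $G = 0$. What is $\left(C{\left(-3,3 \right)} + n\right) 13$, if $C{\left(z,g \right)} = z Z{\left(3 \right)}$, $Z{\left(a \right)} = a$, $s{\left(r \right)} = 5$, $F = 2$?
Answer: $-195$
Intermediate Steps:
$C{\left(z,g \right)} = 3 z$ ($C{\left(z,g \right)} = z 3 = 3 z$)
$n = -6$ ($n = -6 + 0 \cdot 5 \left(-1\right) = -6 + 0 \left(-1\right) = -6 + 0 = -6$)
$\left(C{\left(-3,3 \right)} + n\right) 13 = \left(3 \left(-3\right) - 6\right) 13 = \left(-9 - 6\right) 13 = \left(-15\right) 13 = -195$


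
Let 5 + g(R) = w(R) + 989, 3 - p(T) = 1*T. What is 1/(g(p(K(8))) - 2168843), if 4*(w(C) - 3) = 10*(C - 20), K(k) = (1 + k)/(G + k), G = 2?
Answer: -4/8671603 ≈ -4.6128e-7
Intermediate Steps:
K(k) = (1 + k)/(2 + k)
w(C) = -47 + 5*C/2 (w(C) = 3 + (10*(C - 20))/4 = 3 + (10*(-20 + C))/4 = 3 + (-200 + 10*C)/4 = 3 + (-50 + 5*C/2) = -47 + 5*C/2)
p(T) = 3 - T
g(R) = 937 + 5*R/2 (g(R) = -5 + ((-47 + 5*R/2) + 989) = -5 + (942 + 5*R/2) = 937 + 5*R/2)
1/(g(p(K(8))) - 2168843) = 1/((937 + 5*(3 - (1 + 8)/(2 + 8))/2) - 2168843) = 1/((937 + 5*(3 - 9/10)/2) - 2168843) = 1/((937 + (5/2)*(21/10)) - 2168843) = 1/((937 + 21/4) - 2168843) = 1/(3769/4 - 2168843) = 1/(-8671603/4) = -4/8671603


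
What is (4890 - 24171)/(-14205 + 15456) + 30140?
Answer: 12561953/417 ≈ 30125.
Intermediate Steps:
(4890 - 24171)/(-14205 + 15456) + 30140 = -19281/1251 + 30140 = -19281*1/1251 + 30140 = -6427/417 + 30140 = 12561953/417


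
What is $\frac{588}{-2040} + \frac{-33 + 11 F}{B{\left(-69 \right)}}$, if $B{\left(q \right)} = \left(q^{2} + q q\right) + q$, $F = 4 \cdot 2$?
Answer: $- \frac{453847}{1607010} \approx -0.28242$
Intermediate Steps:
$F = 8$
$B{\left(q \right)} = q + 2 q^{2}$ ($B{\left(q \right)} = \left(q^{2} + q^{2}\right) + q = 2 q^{2} + q = q + 2 q^{2}$)
$\frac{588}{-2040} + \frac{-33 + 11 F}{B{\left(-69 \right)}} = \frac{588}{-2040} + \frac{-33 + 11 \cdot 8}{\left(-69\right) \left(1 + 2 \left(-69\right)\right)} = 588 \left(- \frac{1}{2040}\right) + \frac{-33 + 88}{\left(-69\right) \left(1 - 138\right)} = - \frac{49}{170} + \frac{55}{\left(-69\right) \left(-137\right)} = - \frac{49}{170} + \frac{55}{9453} = - \frac{453847}{1607010}$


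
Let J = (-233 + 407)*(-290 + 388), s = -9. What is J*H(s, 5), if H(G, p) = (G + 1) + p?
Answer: -51156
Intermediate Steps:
H(G, p) = 1 + G + p (H(G, p) = (1 + G) + p = 1 + G + p)
J = 17052 (J = 174*98 = 17052)
J*H(s, 5) = 17052*(1 - 9 + 5) = 17052*(-3) = -51156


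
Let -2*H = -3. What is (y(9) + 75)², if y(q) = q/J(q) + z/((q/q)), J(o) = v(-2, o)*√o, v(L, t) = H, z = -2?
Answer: 5625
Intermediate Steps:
H = 3/2 (H = -½*(-3) = 3/2 ≈ 1.5000)
v(L, t) = 3/2
J(o) = 3*√o/2
y(q) = -2 + 2*√q/3 (y(q) = q/((3*√q/2)) - 2/(q/q) = q*(2/(3*√q)) - 2/1 = 2*√q/3 - 2*1 = 2*√q/3 - 2 = -2 + 2*√q/3)
(y(9) + 75)² = ((-2 + 2*√9/3) + 75)² = ((-2 + (⅔)*3) + 75)² = ((-2 + 2) + 75)² = (0 + 75)² = 75² = 5625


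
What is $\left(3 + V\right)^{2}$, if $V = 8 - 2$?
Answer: $81$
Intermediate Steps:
$V = 6$ ($V = 8 - 2 = 6$)
$\left(3 + V\right)^{2} = \left(3 + 6\right)^{2} = 9^{2} = 81$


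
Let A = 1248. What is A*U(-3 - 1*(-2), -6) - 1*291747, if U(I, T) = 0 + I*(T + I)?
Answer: -283011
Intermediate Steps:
U(I, T) = I*(I + T) (U(I, T) = 0 + I*(I + T) = I*(I + T))
A*U(-3 - 1*(-2), -6) - 1*291747 = 1248*((-3 - 1*(-2))*((-3 - 1*(-2)) - 6)) - 1*291747 = 1248*((-3 + 2)*((-3 + 2) - 6)) - 291747 = 1248*(-(-1 - 6)) - 291747 = 1248*(-1*(-7)) - 291747 = 1248*7 - 291747 = 8736 - 291747 = -283011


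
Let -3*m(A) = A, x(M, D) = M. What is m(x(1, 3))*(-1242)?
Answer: 414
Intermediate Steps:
m(A) = -A/3
m(x(1, 3))*(-1242) = -1/3*1*(-1242) = -1/3*(-1242) = 414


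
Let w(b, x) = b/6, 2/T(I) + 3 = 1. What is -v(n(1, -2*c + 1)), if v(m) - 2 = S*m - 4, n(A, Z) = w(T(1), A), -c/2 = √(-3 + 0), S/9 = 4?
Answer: 8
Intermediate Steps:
S = 36 (S = 9*4 = 36)
T(I) = -1 (T(I) = 2/(-3 + 1) = 2/(-2) = 2*(-½) = -1)
w(b, x) = b/6 (w(b, x) = b*(⅙) = b/6)
c = -2*I*√3 (c = -2*√(-3 + 0) = -2*I*√3 ≈ -3.4641*I)
n(A, Z) = -⅙ (n(A, Z) = (⅙)*(-1) = -⅙)
v(m) = -2 + 36*m (v(m) = 2 + (36*m - 4) = 2 + (-4 + 36*m) = -2 + 36*m)
-v(n(1, -2*c + 1)) = -(-2 + 36*(-⅙)) = -(-2 - 6) = -1*(-8) = 8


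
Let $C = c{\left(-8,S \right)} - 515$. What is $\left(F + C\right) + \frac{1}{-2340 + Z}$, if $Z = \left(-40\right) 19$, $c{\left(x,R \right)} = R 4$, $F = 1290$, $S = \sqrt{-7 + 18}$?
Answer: $\frac{2402499}{3100} + 4 \sqrt{11} \approx 788.27$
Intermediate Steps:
$S = \sqrt{11} \approx 3.3166$
$c{\left(x,R \right)} = 4 R$
$Z = -760$
$C = -515 + 4 \sqrt{11}$ ($C = 4 \sqrt{11} - 515 = -515 + 4 \sqrt{11} \approx -501.73$)
$\left(F + C\right) + \frac{1}{-2340 + Z} = \left(1290 - \left(515 - 4 \sqrt{11}\right)\right) + \frac{1}{-2340 - 760} = \left(775 + 4 \sqrt{11}\right) + \frac{1}{-3100} = \left(775 + 4 \sqrt{11}\right) - \frac{1}{3100} = \frac{2402499}{3100} + 4 \sqrt{11}$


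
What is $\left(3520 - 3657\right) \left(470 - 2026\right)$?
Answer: $213172$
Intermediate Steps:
$\left(3520 - 3657\right) \left(470 - 2026\right) = \left(-137\right) \left(-1556\right) = 213172$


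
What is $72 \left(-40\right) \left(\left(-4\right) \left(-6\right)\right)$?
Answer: $-69120$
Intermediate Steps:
$72 \left(-40\right) \left(\left(-4\right) \left(-6\right)\right) = \left(-2880\right) 24 = -69120$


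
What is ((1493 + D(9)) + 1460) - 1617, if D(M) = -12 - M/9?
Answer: 1323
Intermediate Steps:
D(M) = -12 - M/9
((1493 + D(9)) + 1460) - 1617 = ((1493 + (-12 - 1/9*9)) + 1460) - 1617 = ((1493 + (-12 - 1)) + 1460) - 1617 = ((1493 - 13) + 1460) - 1617 = (1480 + 1460) - 1617 = 2940 - 1617 = 1323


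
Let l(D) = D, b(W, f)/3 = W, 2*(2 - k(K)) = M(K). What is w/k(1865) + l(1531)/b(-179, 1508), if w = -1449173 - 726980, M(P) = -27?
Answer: -2337235783/16647 ≈ -1.4040e+5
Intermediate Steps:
k(K) = 31/2 (k(K) = 2 - ½*(-27) = 2 + 27/2 = 31/2)
b(W, f) = 3*W
w = -2176153
w/k(1865) + l(1531)/b(-179, 1508) = -2176153/31/2 + 1531/((3*(-179))) = -2176153*2/31 + 1531/(-537) = -4352306/31 + 1531*(-1/537) = -4352306/31 - 1531/537 = -2337235783/16647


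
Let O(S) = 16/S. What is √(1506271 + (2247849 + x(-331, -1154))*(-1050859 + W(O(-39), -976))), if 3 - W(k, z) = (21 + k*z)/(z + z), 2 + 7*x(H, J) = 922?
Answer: I*√5063111847989329038/1464 ≈ 1.537e+6*I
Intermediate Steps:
x(H, J) = 920/7 (x(H, J) = -2/7 + (⅐)*922 = -2/7 + 922/7 = 920/7)
W(k, z) = 3 - (21 + k*z)/(2*z) (W(k, z) = 3 - (21 + k*z)/(z + z) = 3 - (21 + k*z)/(2*z))
√(1506271 + (2247849 + x(-331, -1154))*(-1050859 + W(O(-39), -976))) = √(1506271 + (2247849 + 920/7)*(-1050859 + (3 - 21/2/(-976) - 8/(-39)))) = √(1506271 + 15735863*(-1050859 + (3 - 21/2*(-1/976) - 8*(-1)/39))/7) = √(1506271 + 15735863*(-1050859 + (3 + 21/1952 - ½*(-16/39)))/7) = √(1506271 + 15735863*(-1050859 + (3 + 21/1952 + 8/39))/7) = √(1506271 + 15735863*(-1050859 + 244819/76128)/7) = √(1506271 + (15735863/7)*(-79999549133/76128)) = √(1506271 - 13833647749655569/5856) = √(-13833638928932593/5856) = I*√5063111847989329038/1464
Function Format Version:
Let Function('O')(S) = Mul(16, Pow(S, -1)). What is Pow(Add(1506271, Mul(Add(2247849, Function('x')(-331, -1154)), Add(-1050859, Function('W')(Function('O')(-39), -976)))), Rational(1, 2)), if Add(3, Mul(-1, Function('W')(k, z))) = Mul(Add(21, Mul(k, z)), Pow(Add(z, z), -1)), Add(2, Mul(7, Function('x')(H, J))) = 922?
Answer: Mul(Rational(1, 1464), I, Pow(5063111847989329038, Rational(1, 2))) ≈ Mul(1.5370e+6, I)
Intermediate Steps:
Function('x')(H, J) = Rational(920, 7) (Function('x')(H, J) = Add(Rational(-2, 7), Mul(Rational(1, 7), 922)) = Add(Rational(-2, 7), Rational(922, 7)) = Rational(920, 7))
Function('W')(k, z) = Add(3, Mul(Rational(-1, 2), Pow(z, -1), Add(21, Mul(k, z)))) (Function('W')(k, z) = Add(3, Mul(-1, Mul(Add(21, Mul(k, z)), Pow(Add(z, z), -1)))) = Add(3, Mul(-1, Mul(Add(21, Mul(k, z)), Pow(Mul(2, z), -1)))) = Add(3, Mul(-1, Mul(Add(21, Mul(k, z)), Mul(Rational(1, 2), Pow(z, -1))))) = Add(3, Mul(-1, Mul(Rational(1, 2), Pow(z, -1), Add(21, Mul(k, z))))) = Add(3, Mul(Rational(-1, 2), Pow(z, -1), Add(21, Mul(k, z)))))
Pow(Add(1506271, Mul(Add(2247849, Function('x')(-331, -1154)), Add(-1050859, Function('W')(Function('O')(-39), -976)))), Rational(1, 2)) = Pow(Add(1506271, Mul(Add(2247849, Rational(920, 7)), Add(-1050859, Add(3, Mul(Rational(-21, 2), Pow(-976, -1)), Mul(Rational(-1, 2), Mul(16, Pow(-39, -1))))))), Rational(1, 2)) = Pow(Add(1506271, Mul(Rational(15735863, 7), Add(-1050859, Add(3, Mul(Rational(-21, 2), Rational(-1, 976)), Mul(Rational(-1, 2), Mul(16, Rational(-1, 39))))))), Rational(1, 2)) = Pow(Add(1506271, Mul(Rational(15735863, 7), Add(-1050859, Add(3, Rational(21, 1952), Mul(Rational(-1, 2), Rational(-16, 39)))))), Rational(1, 2)) = Pow(Add(1506271, Mul(Rational(15735863, 7), Add(-1050859, Add(3, Rational(21, 1952), Rational(8, 39))))), Rational(1, 2)) = Pow(Add(1506271, Mul(Rational(15735863, 7), Add(-1050859, Rational(244819, 76128)))), Rational(1, 2)) = Pow(Add(1506271, Mul(Rational(15735863, 7), Rational(-79999549133, 76128))), Rational(1, 2)) = Pow(Add(1506271, Rational(-13833647749655569, 5856)), Rational(1, 2)) = Pow(Rational(-13833638928932593, 5856), Rational(1, 2)) = Mul(Rational(1, 1464), I, Pow(5063111847989329038, Rational(1, 2)))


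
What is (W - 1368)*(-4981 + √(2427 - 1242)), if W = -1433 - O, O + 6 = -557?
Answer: 11147478 - 2238*√1185 ≈ 1.1070e+7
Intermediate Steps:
O = -563 (O = -6 - 557 = -563)
W = -870 (W = -1433 - 1*(-563) = -1433 + 563 = -870)
(W - 1368)*(-4981 + √(2427 - 1242)) = (-870 - 1368)*(-4981 + √(2427 - 1242)) = -2238*(-4981 + √1185) = 11147478 - 2238*√1185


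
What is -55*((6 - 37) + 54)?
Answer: -1265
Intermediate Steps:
-55*((6 - 37) + 54) = -55*(-31 + 54) = -55*23 = -1265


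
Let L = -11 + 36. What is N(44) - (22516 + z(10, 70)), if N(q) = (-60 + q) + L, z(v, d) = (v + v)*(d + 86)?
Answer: -25627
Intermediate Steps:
z(v, d) = 2*v*(86 + d) (z(v, d) = (2*v)*(86 + d) = 2*v*(86 + d))
L = 25
N(q) = -35 + q (N(q) = (-60 + q) + 25 = -35 + q)
N(44) - (22516 + z(10, 70)) = (-35 + 44) - (22516 + 2*10*(86 + 70)) = 9 - (22516 + 2*10*156) = 9 - (22516 + 3120) = 9 - 1*25636 = 9 - 25636 = -25627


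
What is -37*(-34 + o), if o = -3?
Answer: 1369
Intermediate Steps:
-37*(-34 + o) = -37*(-34 - 3) = -37*(-37) = 1369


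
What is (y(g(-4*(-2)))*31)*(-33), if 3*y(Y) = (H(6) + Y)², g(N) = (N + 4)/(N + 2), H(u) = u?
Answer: -441936/25 ≈ -17677.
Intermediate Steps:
g(N) = (4 + N)/(2 + N)
y(Y) = (6 + Y)²/3
(y(g(-4*(-2)))*31)*(-33) = (((6 + (4 - 4*(-2))/(2 - 4*(-2)))²/3)*31)*(-33) = (((6 + (4 + 8)/(2 + 8))²/3)*31)*(-33) = (((6 + 12/10)²/3)*31)*(-33) = (((6 + (⅒)*12)²/3)*31)*(-33) = (((6 + 6/5)²/3)*31)*(-33) = (((36/5)²/3)*31)*(-33) = (((⅓)*(1296/25))*31)*(-33) = ((432/25)*31)*(-33) = (13392/25)*(-33) = -441936/25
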